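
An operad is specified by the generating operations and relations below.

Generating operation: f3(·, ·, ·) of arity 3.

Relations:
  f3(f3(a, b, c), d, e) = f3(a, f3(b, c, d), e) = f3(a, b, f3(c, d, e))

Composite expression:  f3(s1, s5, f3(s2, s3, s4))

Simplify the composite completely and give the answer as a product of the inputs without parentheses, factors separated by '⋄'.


s1 ⋄ s5 ⋄ s2 ⋄ s3 ⋄ s4

All parenthesizations of f3 agree; list the s-inputs left to right.
f3(s2, s3, s4) collapses to s2 ⋄ s3 ⋄ s4
f3(s1, s5, f3(s2, s3, s4)) collapses to s1 ⋄ s5 ⋄ s2 ⋄ s3 ⋄ s4


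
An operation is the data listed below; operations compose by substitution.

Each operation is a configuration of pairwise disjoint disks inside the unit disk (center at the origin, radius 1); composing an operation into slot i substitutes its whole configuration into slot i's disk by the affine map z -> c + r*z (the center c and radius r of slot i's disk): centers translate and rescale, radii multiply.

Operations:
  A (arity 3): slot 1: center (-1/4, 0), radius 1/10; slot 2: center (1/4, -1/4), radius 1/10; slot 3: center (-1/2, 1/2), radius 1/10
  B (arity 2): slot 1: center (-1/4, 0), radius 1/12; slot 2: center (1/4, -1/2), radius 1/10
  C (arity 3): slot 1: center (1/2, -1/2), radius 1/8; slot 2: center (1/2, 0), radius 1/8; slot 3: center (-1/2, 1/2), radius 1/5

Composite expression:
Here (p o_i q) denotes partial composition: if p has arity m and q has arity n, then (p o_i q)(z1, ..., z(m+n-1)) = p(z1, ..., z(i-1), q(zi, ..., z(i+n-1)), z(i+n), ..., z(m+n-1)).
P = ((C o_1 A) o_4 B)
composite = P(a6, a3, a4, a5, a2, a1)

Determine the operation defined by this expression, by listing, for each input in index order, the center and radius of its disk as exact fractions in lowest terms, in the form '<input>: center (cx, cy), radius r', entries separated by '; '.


a1: center (-1/2, 1/2), radius 1/5; a2: center (17/32, -1/16), radius 1/80; a3: center (17/32, -17/32), radius 1/80; a4: center (7/16, -7/16), radius 1/80; a5: center (15/32, 0), radius 1/96; a6: center (15/32, -1/2), radius 1/80

Follow each a-input down from C: c' goes to c + r*c', radius to r*r'.
input a6: composing its 2 substitution steps yields center (15/32, -1/2), radius 1/80
input a3: composing its 2 substitution steps yields center (17/32, -17/32), radius 1/80
input a4: composing its 2 substitution steps yields center (7/16, -7/16), radius 1/80
input a5: composing its 2 substitution steps yields center (15/32, 0), radius 1/96
input a2: composing its 2 substitution steps yields center (17/32, -1/16), radius 1/80
input a1: composing its 1 substitution step yields center (-1/2, 1/2), radius 1/5


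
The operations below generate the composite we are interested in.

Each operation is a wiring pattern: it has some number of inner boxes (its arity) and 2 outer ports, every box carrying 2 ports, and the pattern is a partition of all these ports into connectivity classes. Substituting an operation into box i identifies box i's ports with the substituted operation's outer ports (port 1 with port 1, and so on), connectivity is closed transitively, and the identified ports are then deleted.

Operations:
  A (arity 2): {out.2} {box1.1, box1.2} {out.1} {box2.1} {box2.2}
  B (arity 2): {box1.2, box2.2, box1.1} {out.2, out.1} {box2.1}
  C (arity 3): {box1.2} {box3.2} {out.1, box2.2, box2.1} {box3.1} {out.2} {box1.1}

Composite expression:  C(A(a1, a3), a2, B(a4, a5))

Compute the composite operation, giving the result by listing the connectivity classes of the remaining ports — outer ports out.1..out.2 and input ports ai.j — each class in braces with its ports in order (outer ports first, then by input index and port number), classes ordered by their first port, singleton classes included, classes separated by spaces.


{out.1, a2.1, a2.2} {out.2} {a1.1, a1.2} {a3.1} {a3.2} {a4.1, a4.2, a5.2} {a5.1}

Two ports join when wires chain via C-identified ports.
after A, the pattern on (a1, a3) reads {out.1} {out.2} {a1.1, a1.2} {a3.1} {a3.2} (out.j = its outer ports)
after B, the pattern on (a4, a5) reads {out.1, out.2} {a4.1, a4.2, a5.2} {a5.1} (out.j = its outer ports)
after C, the pattern on (a1, a3, a2, a4, a5) reads {out.1, a2.1, a2.2} {out.2} {a1.1, a1.2} {a3.1} {a3.2} {a4.1, a4.2, a5.2} {a5.1} (out.j = its outer ports)


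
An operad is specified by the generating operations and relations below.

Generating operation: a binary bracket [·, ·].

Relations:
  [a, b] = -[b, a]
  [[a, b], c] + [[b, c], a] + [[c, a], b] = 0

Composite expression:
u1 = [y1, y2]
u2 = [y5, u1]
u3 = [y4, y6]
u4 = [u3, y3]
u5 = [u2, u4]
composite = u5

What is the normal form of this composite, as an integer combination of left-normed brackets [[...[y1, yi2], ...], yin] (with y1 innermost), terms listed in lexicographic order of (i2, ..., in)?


[[[[[y1, y2], y5], y3], y4], y6] - [[[[[y1, y2], y5], y3], y6], y4] - [[[[[y1, y2], y5], y4], y6], y3] + [[[[[y1, y2], y5], y6], y4], y3]

Antisymmetry and Jacobi reduce to y1-anchored left-normed brackets.
Composite bracket: [[y5, [y1, y2]], [[y4, y6], y3]]
Each bracket splits as ab - ba, giving 32 signed words (2^5 = 32).
Keep just the words that open with y1:
  word y1y2y5y3y4y6 has sign +1, contributing +[[[[[y1, y2], y5], y3], y4], y6]
  word y1y2y5y3y6y4 has sign -1, contributing -[[[[[y1, y2], y5], y3], y6], y4]
  word y1y2y5y4y6y3 has sign -1, contributing -[[[[[y1, y2], y5], y4], y6], y3]
  word y1y2y5y6y4y3 has sign +1, contributing +[[[[[y1, y2], y5], y6], y4], y3]


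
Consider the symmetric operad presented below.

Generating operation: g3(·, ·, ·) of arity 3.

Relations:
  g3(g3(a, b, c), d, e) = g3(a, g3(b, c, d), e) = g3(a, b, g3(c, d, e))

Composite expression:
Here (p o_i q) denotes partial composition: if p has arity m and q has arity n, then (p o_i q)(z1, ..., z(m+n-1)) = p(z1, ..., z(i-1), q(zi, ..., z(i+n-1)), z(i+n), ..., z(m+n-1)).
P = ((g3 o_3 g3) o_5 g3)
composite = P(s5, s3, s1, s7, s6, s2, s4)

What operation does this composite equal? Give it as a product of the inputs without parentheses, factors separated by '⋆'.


s5 ⋆ s3 ⋆ s1 ⋆ s7 ⋆ s6 ⋆ s2 ⋆ s4


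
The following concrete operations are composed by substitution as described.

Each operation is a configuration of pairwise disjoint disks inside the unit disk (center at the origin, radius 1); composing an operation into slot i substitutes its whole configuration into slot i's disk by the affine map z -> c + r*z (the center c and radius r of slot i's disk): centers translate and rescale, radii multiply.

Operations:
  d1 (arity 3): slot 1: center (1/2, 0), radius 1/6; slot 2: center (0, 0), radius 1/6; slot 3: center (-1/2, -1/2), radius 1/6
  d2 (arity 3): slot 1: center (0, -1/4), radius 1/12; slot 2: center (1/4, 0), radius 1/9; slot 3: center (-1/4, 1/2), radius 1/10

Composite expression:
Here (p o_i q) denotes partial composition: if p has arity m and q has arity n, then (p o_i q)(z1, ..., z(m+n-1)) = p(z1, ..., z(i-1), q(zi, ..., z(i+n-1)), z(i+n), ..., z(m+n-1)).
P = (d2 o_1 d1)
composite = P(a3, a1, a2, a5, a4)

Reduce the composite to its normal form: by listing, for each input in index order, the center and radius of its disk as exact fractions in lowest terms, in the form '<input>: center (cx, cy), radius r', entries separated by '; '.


a1: center (0, -1/4), radius 1/72; a2: center (-1/24, -7/24), radius 1/72; a3: center (1/24, -1/4), radius 1/72; a4: center (-1/4, 1/2), radius 1/10; a5: center (1/4, 0), radius 1/9

Below d2, radii multiply path by path; the a-disk centers shift.
a3: after 2 affine steps, its disk has center (1/24, -1/4), radius 1/72
a1: after 2 affine steps, its disk has center (0, -1/4), radius 1/72
a2: after 2 affine steps, its disk has center (-1/24, -7/24), radius 1/72
a5: after 1 affine step, its disk has center (1/4, 0), radius 1/9
a4: after 1 affine step, its disk has center (-1/4, 1/2), radius 1/10


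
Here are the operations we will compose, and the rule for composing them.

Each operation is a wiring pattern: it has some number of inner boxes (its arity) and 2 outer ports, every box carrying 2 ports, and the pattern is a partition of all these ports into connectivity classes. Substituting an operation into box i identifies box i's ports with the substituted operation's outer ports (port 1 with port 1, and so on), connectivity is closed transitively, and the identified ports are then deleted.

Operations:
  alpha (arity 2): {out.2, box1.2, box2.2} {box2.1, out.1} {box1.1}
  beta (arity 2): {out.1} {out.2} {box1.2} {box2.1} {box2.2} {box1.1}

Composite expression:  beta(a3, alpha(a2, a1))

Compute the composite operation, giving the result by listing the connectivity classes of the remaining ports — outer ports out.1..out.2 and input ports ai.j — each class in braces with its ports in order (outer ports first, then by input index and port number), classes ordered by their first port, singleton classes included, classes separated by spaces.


Two ports join when wires chain via beta-identified ports.
through alpha, on inputs (a2, a1): {out.1, a1.1} {out.2, a1.2, a2.2} {a2.1} (out.j = stage outer ports)
through beta, on inputs (a3, a2, a1): {out.1} {out.2} {a1.1} {a1.2, a2.2} {a2.1} {a3.1} {a3.2} (out.j = stage outer ports)

{out.1} {out.2} {a1.1} {a1.2, a2.2} {a2.1} {a3.1} {a3.2}


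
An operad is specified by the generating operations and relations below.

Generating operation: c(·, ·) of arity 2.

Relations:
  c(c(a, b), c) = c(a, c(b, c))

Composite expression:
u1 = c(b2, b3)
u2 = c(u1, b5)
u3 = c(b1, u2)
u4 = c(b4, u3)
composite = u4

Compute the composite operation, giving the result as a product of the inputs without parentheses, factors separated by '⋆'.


b4 ⋆ b1 ⋆ b2 ⋆ b3 ⋆ b5

Under associativity of c, the answer is the b's in reading order.
c(b2, b3) flattens to b2 ⋆ b3
c(c(b2, b3), b5) flattens to b2 ⋆ b3 ⋆ b5
c(b1, c(c(b2, b3), b5)) flattens to b1 ⋆ b2 ⋆ b3 ⋆ b5
c(b4, c(b1, c(c(b2, b3), b5))) flattens to b4 ⋆ b1 ⋆ b2 ⋆ b3 ⋆ b5


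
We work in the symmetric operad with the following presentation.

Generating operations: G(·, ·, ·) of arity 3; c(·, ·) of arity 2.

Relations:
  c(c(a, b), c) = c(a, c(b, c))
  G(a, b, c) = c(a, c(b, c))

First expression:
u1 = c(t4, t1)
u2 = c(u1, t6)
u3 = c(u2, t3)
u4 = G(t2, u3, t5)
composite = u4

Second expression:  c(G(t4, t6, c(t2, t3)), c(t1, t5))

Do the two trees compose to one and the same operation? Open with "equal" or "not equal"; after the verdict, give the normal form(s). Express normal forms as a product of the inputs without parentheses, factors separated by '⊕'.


not equal; the first gives t2 ⊕ t4 ⊕ t1 ⊕ t6 ⊕ t3 ⊕ t5 and the second t4 ⊕ t6 ⊕ t2 ⊕ t3 ⊕ t1 ⊕ t5

The first composite normalizes to t2 ⊕ t4 ⊕ t1 ⊕ t6 ⊕ t3 ⊕ t5
The second composite normalizes to t4 ⊕ t6 ⊕ t2 ⊕ t3 ⊕ t1 ⊕ t5
They disagree, so not equal.


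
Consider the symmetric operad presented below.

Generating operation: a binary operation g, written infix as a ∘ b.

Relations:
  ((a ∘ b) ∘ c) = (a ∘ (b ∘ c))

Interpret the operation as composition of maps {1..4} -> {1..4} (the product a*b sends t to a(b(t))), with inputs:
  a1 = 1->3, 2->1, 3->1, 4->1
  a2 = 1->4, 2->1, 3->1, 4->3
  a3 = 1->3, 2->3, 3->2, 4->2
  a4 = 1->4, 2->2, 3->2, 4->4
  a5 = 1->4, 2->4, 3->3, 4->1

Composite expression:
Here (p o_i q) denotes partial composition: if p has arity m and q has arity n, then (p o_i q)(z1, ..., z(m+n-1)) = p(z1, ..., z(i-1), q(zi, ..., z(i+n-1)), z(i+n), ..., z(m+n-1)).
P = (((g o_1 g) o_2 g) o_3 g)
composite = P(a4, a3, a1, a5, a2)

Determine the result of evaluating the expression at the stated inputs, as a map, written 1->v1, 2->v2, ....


1->2, 2->2, 3->2, 4->2

(a1 ∘ a5) = 1->1, 2->1, 3->1, 4->3
(a3 ∘ (a1 ∘ a5)) = 1->3, 2->3, 3->3, 4->2
(a4 ∘ (a3 ∘ (a1 ∘ a5))) = 1->2, 2->2, 3->2, 4->2
((a4 ∘ (a3 ∘ (a1 ∘ a5))) ∘ a2) = 1->2, 2->2, 3->2, 4->2


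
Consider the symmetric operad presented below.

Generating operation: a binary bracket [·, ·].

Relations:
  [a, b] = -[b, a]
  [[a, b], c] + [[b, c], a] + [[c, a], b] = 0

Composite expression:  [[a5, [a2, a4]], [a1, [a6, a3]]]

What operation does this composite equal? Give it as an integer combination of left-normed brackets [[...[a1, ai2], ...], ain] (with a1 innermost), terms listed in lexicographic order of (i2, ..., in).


-[[[[[a1, a3], a6], a2], a4], a5] + [[[[[a1, a3], a6], a4], a2], a5] + [[[[[a1, a3], a6], a5], a2], a4] - [[[[[a1, a3], a6], a5], a4], a2] + [[[[[a1, a6], a3], a2], a4], a5] - [[[[[a1, a6], a3], a4], a2], a5] - [[[[[a1, a6], a3], a5], a2], a4] + [[[[[a1, a6], a3], a5], a4], a2]

Antisymmetry and Jacobi reduce to a1-anchored left-normed brackets.
Composite bracket: [[a5, [a2, a4]], [a1, [a6, a3]]]
Each bracket splits as ab - ba, giving 32 signed words (2^5 = 32).
Keep just the words that open with a1:
  a1a3a6a2a4a5 (sign -1) contributes -[[[[[a1, a3], a6], a2], a4], a5]
  a1a3a6a4a2a5 (sign +1) contributes +[[[[[a1, a3], a6], a4], a2], a5]
  a1a3a6a5a2a4 (sign +1) contributes +[[[[[a1, a3], a6], a5], a2], a4]
  a1a3a6a5a4a2 (sign -1) contributes -[[[[[a1, a3], a6], a5], a4], a2]
  a1a6a3a2a4a5 (sign +1) contributes +[[[[[a1, a6], a3], a2], a4], a5]
  a1a6a3a4a2a5 (sign -1) contributes -[[[[[a1, a6], a3], a4], a2], a5]
  a1a6a3a5a2a4 (sign -1) contributes -[[[[[a1, a6], a3], a5], a2], a4]
  a1a6a3a5a4a2 (sign +1) contributes +[[[[[a1, a6], a3], a5], a4], a2]


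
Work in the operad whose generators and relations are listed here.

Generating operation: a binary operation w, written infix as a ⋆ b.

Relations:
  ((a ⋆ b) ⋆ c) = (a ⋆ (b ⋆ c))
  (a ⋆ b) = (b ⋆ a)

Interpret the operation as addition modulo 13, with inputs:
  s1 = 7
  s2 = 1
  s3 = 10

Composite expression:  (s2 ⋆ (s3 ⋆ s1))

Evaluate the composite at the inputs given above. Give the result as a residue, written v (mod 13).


5 (mod 13)


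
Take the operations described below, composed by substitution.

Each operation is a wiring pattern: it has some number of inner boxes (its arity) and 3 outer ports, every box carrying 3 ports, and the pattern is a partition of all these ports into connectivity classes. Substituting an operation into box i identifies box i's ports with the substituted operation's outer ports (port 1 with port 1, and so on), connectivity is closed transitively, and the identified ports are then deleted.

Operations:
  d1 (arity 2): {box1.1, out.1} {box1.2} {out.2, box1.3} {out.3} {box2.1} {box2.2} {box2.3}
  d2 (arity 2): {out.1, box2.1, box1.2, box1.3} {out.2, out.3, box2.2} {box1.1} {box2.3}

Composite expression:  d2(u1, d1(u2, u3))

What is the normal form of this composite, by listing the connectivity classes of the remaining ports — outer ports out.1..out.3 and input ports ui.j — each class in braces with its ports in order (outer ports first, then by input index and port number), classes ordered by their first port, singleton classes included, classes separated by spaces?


Connectivity passes through glued d2-boundaries; trace each wire chain.
through d1, on inputs (u2, u3): {out.1, u2.1} {out.2, u2.3} {out.3} {u2.2} {u3.1} {u3.2} {u3.3} (out.j = stage outer ports)
through d2, on inputs (u1, u2, u3): {out.1, u1.2, u1.3, u2.1} {out.2, out.3, u2.3} {u1.1} {u2.2} {u3.1} {u3.2} {u3.3} (out.j = stage outer ports)

{out.1, u1.2, u1.3, u2.1} {out.2, out.3, u2.3} {u1.1} {u2.2} {u3.1} {u3.2} {u3.3}


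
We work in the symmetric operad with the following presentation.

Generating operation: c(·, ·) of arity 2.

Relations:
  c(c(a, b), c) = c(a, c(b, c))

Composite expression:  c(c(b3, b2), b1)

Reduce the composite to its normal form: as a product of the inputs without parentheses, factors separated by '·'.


b3 · b2 · b1


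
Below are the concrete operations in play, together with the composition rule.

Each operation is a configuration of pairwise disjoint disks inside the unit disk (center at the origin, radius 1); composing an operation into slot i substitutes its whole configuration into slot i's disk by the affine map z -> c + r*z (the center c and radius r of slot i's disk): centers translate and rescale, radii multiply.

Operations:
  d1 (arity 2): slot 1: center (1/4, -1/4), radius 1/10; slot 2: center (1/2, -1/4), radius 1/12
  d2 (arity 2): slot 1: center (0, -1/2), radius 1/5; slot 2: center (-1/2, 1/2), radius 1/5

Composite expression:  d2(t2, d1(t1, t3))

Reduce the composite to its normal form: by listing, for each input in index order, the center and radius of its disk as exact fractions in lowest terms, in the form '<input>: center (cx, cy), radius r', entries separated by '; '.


t1: center (-9/20, 9/20), radius 1/50; t2: center (0, -1/2), radius 1/5; t3: center (-2/5, 9/20), radius 1/60


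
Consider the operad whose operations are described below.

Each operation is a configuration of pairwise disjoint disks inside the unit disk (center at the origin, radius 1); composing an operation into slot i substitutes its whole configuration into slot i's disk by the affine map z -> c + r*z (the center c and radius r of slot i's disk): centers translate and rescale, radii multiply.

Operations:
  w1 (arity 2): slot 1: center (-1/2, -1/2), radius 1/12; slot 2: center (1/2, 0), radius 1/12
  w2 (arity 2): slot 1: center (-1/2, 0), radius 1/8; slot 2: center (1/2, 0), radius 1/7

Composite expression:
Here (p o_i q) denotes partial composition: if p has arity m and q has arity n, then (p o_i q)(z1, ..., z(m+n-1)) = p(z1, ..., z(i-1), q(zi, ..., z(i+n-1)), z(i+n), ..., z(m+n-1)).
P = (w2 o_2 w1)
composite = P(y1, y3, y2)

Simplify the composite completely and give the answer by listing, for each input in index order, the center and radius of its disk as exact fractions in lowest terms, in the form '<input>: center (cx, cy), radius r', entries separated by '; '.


Nesting under w2 composes maps z -> c + r*z down each y-path.
input y1: composing its 1 substitution step yields center (-1/2, 0), radius 1/8
input y3: composing its 2 substitution steps yields center (3/7, -1/14), radius 1/84
input y2: composing its 2 substitution steps yields center (4/7, 0), radius 1/84

y1: center (-1/2, 0), radius 1/8; y2: center (4/7, 0), radius 1/84; y3: center (3/7, -1/14), radius 1/84


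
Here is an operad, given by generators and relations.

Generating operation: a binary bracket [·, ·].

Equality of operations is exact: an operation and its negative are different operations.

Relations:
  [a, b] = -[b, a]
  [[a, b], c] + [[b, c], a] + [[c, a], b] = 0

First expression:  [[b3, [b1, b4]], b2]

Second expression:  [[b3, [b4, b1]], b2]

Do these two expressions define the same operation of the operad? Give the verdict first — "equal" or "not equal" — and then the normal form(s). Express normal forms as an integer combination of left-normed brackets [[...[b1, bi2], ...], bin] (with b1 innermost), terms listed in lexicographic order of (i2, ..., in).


not equal; first: -[[[b1, b4], b3], b2]; second: [[[b1, b4], b3], b2]

Normal form of the first expression: -[[[b1, b4], b3], b2]
Normal form of the second expression: [[[b1, b4], b3], b2]
Distinct normal forms: not equal.


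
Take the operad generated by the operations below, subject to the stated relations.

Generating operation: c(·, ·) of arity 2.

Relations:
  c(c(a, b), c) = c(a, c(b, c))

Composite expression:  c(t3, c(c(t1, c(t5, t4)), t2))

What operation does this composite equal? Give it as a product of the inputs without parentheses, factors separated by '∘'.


The c-tree's shape is irrelevant; the t-reading-order decides.
c(t5, t4) linearizes to t5 ∘ t4
c(t1, c(t5, t4)) linearizes to t1 ∘ t5 ∘ t4
c(c(t1, c(t5, t4)), t2) linearizes to t1 ∘ t5 ∘ t4 ∘ t2
c(t3, c(c(t1, c(t5, t4)), t2)) linearizes to t3 ∘ t1 ∘ t5 ∘ t4 ∘ t2

t3 ∘ t1 ∘ t5 ∘ t4 ∘ t2


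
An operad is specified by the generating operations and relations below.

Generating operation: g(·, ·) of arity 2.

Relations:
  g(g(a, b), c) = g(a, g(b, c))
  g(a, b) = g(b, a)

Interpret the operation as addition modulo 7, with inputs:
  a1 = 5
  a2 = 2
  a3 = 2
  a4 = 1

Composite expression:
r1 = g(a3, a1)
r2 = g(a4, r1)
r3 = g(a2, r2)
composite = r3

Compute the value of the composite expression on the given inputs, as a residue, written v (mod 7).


3 (mod 7)

g(a3, a1) = 0
g(a4, g(a3, a1)) = 1
g(a2, g(a4, g(a3, a1))) = 3


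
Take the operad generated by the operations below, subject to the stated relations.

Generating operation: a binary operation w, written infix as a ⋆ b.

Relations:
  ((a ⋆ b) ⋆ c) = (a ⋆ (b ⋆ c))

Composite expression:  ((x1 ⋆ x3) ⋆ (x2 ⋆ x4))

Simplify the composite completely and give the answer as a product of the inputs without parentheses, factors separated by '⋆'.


x1 ⋆ x3 ⋆ x2 ⋆ x4

Associativity of w dissolves the nesting; only the x-input order survives.
(x1 ⋆ x3) spells out as x1 ⋆ x3
(x2 ⋆ x4) spells out as x2 ⋆ x4
((x1 ⋆ x3) ⋆ (x2 ⋆ x4)) spells out as x1 ⋆ x3 ⋆ x2 ⋆ x4


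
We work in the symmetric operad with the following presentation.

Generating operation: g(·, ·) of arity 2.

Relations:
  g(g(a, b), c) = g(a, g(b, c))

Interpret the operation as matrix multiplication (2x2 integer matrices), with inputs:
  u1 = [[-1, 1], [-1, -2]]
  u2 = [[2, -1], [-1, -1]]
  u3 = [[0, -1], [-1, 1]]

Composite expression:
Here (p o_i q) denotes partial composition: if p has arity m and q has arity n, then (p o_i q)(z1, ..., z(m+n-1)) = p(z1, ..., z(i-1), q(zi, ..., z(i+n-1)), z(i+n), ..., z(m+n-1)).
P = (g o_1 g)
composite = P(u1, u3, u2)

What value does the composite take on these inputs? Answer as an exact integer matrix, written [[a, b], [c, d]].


[[-4, -1], [5, -1]]


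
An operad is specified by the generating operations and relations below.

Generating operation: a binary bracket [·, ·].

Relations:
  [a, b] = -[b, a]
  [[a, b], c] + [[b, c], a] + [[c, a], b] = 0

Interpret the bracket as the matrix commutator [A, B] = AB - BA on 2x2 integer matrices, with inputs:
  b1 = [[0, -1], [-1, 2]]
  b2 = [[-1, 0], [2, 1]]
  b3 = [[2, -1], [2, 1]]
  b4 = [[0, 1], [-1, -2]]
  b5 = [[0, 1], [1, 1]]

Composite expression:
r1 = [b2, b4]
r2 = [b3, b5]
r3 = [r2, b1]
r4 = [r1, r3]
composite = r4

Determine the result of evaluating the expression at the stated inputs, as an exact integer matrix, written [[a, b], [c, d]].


[[-12, -36], [-12, 12]]

[b2, b4] = [[-2, -2], [2, 2]]
[b3, b5] = [[-3, 0], [-3, 3]]
[[b3, b5], b1] = [[-3, 6], [0, 3]]
[[b2, b4], [[b3, b5], b1]] = [[-12, -36], [-12, 12]]


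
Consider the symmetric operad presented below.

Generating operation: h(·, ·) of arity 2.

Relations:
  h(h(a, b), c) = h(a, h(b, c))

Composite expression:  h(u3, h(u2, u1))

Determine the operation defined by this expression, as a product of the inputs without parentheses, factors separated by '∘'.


The h-tree's shape is irrelevant; the u-reading-order decides.
h(u2, u1) linearizes to u2 ∘ u1
h(u3, h(u2, u1)) linearizes to u3 ∘ u2 ∘ u1

u3 ∘ u2 ∘ u1


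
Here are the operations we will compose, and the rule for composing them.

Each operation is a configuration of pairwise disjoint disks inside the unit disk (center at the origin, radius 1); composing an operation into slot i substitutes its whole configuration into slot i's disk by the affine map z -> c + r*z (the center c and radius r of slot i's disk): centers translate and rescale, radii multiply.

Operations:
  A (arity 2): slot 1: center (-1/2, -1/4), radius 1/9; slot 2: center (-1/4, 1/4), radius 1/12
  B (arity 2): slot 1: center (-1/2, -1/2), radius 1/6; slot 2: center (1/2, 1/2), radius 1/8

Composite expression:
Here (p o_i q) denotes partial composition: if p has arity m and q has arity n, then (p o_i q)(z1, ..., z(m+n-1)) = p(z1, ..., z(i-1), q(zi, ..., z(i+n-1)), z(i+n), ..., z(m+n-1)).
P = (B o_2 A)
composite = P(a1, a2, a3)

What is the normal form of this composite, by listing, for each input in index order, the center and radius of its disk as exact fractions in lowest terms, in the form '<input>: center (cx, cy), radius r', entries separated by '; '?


a1: center (-1/2, -1/2), radius 1/6; a2: center (7/16, 15/32), radius 1/72; a3: center (15/32, 17/32), radius 1/96


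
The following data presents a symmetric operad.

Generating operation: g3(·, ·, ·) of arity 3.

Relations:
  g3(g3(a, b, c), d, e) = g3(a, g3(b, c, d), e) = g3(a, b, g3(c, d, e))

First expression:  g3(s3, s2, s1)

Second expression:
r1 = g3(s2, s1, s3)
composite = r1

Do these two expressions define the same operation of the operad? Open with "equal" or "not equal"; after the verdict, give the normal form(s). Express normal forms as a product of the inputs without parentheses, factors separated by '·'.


not equal: they reduce to s3 · s2 · s1 and s2 · s1 · s3


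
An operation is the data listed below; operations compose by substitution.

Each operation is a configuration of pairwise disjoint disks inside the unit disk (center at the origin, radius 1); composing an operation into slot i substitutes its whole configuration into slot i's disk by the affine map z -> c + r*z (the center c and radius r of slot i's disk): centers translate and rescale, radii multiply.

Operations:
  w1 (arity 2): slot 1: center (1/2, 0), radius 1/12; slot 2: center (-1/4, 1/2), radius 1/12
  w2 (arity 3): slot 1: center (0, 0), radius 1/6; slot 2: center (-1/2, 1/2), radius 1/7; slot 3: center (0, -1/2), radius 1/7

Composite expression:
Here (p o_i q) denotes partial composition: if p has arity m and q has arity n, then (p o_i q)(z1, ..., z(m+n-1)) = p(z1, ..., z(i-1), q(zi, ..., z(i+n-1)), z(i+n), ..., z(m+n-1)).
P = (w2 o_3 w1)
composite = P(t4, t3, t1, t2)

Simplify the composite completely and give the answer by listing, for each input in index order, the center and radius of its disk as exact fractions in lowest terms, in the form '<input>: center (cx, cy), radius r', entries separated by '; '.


Nesting under w2 composes maps z -> c + r*z down each t-path.
input t4: composing its 1 substitution step yields center (0, 0), radius 1/6
input t3: composing its 1 substitution step yields center (-1/2, 1/2), radius 1/7
input t1: composing its 2 substitution steps yields center (1/14, -1/2), radius 1/84
input t2: composing its 2 substitution steps yields center (-1/28, -3/7), radius 1/84

t1: center (1/14, -1/2), radius 1/84; t2: center (-1/28, -3/7), radius 1/84; t3: center (-1/2, 1/2), radius 1/7; t4: center (0, 0), radius 1/6


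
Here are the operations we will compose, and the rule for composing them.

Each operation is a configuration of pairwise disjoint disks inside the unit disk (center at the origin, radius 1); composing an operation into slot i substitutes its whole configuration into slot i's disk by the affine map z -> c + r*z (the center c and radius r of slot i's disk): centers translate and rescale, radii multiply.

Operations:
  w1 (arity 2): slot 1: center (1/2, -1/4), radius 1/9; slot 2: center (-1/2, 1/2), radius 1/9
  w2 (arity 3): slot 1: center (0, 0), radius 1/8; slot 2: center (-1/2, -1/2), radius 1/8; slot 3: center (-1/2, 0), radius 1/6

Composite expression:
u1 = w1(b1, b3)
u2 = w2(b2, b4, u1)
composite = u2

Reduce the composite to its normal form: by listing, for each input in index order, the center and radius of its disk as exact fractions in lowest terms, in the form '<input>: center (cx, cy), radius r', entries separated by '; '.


Nesting under w2 composes maps z -> c + r*z down each b-path.
tracing b2 down its 1-map path: center (0, 0), radius 1/8
tracing b4 down its 1-map path: center (-1/2, -1/2), radius 1/8
tracing b1 down its 2-map path: center (-5/12, -1/24), radius 1/54
tracing b3 down its 2-map path: center (-7/12, 1/12), radius 1/54

b1: center (-5/12, -1/24), radius 1/54; b2: center (0, 0), radius 1/8; b3: center (-7/12, 1/12), radius 1/54; b4: center (-1/2, -1/2), radius 1/8


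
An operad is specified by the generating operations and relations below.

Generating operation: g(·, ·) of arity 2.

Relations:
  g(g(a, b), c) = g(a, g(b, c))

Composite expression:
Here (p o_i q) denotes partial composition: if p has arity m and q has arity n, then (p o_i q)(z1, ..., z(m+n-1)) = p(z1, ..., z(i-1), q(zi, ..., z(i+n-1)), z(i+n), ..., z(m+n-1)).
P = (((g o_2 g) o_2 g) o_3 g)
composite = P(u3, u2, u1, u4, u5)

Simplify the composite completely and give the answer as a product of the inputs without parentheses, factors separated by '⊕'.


u3 ⊕ u2 ⊕ u1 ⊕ u4 ⊕ u5

All parenthesizations of g agree; list the u-inputs left to right.
g(u1, u4) collapses to u1 ⊕ u4
g(u2, g(u1, u4)) collapses to u2 ⊕ u1 ⊕ u4
g(g(u2, g(u1, u4)), u5) collapses to u2 ⊕ u1 ⊕ u4 ⊕ u5
g(u3, g(g(u2, g(u1, u4)), u5)) collapses to u3 ⊕ u2 ⊕ u1 ⊕ u4 ⊕ u5


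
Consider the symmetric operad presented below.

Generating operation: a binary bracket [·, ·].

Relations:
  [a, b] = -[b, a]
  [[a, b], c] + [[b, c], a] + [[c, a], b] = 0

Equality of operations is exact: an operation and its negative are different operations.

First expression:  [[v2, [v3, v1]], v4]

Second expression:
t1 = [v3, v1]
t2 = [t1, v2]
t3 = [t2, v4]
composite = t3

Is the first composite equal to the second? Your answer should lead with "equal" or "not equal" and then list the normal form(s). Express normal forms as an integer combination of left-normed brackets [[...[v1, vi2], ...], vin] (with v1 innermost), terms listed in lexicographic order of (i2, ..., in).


not equal — first [[[v1, v3], v2], v4], second -[[[v1, v3], v2], v4]


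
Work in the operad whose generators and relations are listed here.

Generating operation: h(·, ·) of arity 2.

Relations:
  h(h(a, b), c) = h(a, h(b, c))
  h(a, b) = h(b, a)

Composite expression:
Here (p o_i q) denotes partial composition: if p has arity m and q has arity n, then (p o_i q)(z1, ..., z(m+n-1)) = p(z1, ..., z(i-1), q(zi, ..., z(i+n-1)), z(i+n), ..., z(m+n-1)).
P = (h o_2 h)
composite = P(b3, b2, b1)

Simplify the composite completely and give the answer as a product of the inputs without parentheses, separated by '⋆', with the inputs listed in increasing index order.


b1 ⋆ b2 ⋆ b3

Any arrangement under h is one operation, so sort the b-inputs.
h(b2, b1) flattens to b2 ⋆ b1
h(b3, h(b2, b1)) flattens to b3 ⋆ b2 ⋆ b1
commutativity sorts the factors: b1 ⋆ b2 ⋆ b3


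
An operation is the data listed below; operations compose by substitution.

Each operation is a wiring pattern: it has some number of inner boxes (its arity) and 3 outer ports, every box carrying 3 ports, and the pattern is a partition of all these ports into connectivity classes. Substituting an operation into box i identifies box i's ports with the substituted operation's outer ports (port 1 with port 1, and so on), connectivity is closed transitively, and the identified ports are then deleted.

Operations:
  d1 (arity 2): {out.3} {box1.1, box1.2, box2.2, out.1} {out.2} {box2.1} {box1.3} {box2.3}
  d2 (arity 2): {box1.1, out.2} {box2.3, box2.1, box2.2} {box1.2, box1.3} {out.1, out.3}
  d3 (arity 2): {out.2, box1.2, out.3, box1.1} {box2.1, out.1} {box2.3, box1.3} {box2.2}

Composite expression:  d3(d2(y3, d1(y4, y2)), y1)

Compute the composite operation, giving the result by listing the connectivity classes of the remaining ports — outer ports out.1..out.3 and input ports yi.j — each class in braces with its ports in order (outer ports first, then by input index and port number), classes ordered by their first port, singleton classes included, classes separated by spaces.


{out.1, y1.1} {out.2, out.3, y1.3, y3.1} {y1.2} {y2.1} {y2.2, y4.1, y4.2} {y2.3} {y3.2, y3.3} {y4.3}

Substituting into d3 glues patterns; closure does the rest.
stage d1: inputs (y4, y2), connectivity {out.1, y2.2, y4.1, y4.2} {out.2} {out.3} {y2.1} {y2.3} {y4.3}, out.j its boundary
stage d2: inputs (y3, y4, y2), connectivity {out.1, out.3} {out.2, y3.1} {y2.1} {y2.2, y4.1, y4.2} {y2.3} {y3.2, y3.3} {y4.3}, out.j its boundary
stage d3: inputs (y3, y4, y2, y1), connectivity {out.1, y1.1} {out.2, out.3, y1.3, y3.1} {y1.2} {y2.1} {y2.2, y4.1, y4.2} {y2.3} {y3.2, y3.3} {y4.3}, out.j its boundary


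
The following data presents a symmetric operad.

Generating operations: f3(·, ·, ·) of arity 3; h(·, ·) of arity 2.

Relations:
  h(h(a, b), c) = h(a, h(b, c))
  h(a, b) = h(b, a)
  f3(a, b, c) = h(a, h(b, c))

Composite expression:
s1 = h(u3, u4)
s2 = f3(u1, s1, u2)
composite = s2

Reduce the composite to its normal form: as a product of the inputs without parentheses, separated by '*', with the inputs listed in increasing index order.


u1 * u2 * u3 * u4

Any arrangement under f3 is one operation, so sort the u-inputs.
h(u3, u4) collapses to u3 * u4
f3(u1, h(u3, u4), u2) collapses to u1 * u3 * u4 * u2
the factors in increasing index order: u1 * u2 * u3 * u4


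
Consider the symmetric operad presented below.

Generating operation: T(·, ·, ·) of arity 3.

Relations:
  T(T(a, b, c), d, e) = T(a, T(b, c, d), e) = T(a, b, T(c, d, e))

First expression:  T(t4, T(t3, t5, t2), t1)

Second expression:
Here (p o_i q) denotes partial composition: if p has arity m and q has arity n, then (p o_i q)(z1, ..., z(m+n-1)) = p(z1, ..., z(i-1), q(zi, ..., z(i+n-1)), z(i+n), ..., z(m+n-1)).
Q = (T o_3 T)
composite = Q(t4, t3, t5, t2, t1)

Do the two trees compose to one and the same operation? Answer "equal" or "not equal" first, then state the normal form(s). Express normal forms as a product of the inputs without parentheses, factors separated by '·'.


equal: each reduces to t4 · t3 · t5 · t2 · t1


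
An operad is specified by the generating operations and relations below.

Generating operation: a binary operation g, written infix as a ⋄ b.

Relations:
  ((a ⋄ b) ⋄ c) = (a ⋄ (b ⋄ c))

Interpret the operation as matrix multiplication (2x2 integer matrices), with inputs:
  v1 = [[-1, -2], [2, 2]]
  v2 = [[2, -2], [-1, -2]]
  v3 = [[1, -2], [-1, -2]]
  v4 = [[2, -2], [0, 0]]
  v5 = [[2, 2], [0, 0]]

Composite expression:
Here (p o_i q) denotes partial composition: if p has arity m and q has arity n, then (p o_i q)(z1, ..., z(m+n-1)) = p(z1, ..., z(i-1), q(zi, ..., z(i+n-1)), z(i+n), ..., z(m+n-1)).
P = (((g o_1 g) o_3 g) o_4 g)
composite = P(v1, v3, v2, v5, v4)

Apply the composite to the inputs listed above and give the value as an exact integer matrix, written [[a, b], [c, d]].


(v1 ⋄ v3) = [[1, 6], [0, -8]]
(v5 ⋄ v4) = [[4, -4], [0, 0]]
(v2 ⋄ (v5 ⋄ v4)) = [[8, -8], [-4, 4]]
((v1 ⋄ v3) ⋄ (v2 ⋄ (v5 ⋄ v4))) = [[-16, 16], [32, -32]]

[[-16, 16], [32, -32]]


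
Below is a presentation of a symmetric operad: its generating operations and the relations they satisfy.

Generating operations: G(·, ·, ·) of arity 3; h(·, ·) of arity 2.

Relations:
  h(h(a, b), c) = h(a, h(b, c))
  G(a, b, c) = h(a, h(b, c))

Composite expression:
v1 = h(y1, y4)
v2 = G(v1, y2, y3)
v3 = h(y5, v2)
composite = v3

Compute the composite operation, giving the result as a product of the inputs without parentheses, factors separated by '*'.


All parenthesizations of h agree; list the y-inputs left to right.
h(y1, y4) spells out as y1 * y4
G(h(y1, y4), y2, y3) spells out as y1 * y4 * y2 * y3
h(y5, G(h(y1, y4), y2, y3)) spells out as y5 * y1 * y4 * y2 * y3

y5 * y1 * y4 * y2 * y3


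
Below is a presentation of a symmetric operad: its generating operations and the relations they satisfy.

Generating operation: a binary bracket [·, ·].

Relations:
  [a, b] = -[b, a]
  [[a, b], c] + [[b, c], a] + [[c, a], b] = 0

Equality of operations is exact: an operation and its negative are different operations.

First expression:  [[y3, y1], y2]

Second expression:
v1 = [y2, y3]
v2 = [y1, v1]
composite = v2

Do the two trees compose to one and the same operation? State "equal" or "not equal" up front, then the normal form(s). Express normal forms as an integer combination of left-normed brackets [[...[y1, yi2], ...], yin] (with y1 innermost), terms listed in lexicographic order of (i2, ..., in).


The first composite normalizes to -[[y1, y3], y2]
The second composite normalizes to [[y1, y2], y3] - [[y1, y3], y2]
The normal forms differ: not equal.

not equal; the first gives -[[y1, y3], y2] and the second [[y1, y2], y3] - [[y1, y3], y2]


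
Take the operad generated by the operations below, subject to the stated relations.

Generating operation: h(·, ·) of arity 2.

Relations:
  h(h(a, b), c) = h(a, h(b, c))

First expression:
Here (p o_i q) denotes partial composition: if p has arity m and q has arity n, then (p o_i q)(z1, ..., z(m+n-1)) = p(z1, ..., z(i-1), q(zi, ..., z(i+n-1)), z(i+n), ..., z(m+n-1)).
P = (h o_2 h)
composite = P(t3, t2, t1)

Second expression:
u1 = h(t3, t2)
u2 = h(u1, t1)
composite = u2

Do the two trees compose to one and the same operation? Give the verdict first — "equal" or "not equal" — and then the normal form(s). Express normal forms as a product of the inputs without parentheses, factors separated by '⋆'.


equal; both compose to t3 ⋆ t2 ⋆ t1

The first composite normalizes to t3 ⋆ t2 ⋆ t1
The second composite normalizes to t3 ⋆ t2 ⋆ t1
Identical normal forms: equal.


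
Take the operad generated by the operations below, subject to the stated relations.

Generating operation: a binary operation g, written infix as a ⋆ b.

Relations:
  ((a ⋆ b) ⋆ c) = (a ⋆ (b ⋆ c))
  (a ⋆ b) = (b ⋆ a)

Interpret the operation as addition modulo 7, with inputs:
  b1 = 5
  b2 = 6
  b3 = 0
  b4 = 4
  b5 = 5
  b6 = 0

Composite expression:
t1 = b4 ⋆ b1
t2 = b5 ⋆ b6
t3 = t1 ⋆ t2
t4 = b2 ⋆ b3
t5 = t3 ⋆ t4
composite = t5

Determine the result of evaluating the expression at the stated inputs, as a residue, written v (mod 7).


(b4 ⋆ b1) = 2
(b5 ⋆ b6) = 5
((b4 ⋆ b1) ⋆ (b5 ⋆ b6)) = 0
(b2 ⋆ b3) = 6
(((b4 ⋆ b1) ⋆ (b5 ⋆ b6)) ⋆ (b2 ⋆ b3)) = 6

6 (mod 7)


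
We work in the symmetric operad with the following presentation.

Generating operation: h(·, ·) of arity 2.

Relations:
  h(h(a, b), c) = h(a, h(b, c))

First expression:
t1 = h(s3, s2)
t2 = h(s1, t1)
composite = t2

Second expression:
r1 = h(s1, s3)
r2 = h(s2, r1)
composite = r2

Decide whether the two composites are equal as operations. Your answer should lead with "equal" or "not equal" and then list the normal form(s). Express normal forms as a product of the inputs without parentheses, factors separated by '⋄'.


not equal; the first gives s1 ⋄ s3 ⋄ s2 and the second s2 ⋄ s1 ⋄ s3

The first composite normalizes to s1 ⋄ s3 ⋄ s2
The second composite normalizes to s2 ⋄ s1 ⋄ s3
The forms do not match — not equal.


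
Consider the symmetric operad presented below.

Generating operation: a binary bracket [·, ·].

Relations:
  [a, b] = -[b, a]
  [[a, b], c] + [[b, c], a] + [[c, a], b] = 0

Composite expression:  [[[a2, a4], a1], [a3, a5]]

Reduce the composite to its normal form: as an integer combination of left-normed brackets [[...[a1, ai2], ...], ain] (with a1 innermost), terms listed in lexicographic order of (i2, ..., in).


-[[[[a1, a2], a4], a3], a5] + [[[[a1, a2], a4], a5], a3] + [[[[a1, a4], a2], a3], a5] - [[[[a1, a4], a2], a5], a3]

Expand each bracket as ab - ba; the a1-initial words give the coefficients.
Composite bracket: [[[a2, a4], a1], [a3, a5]]
Each bracket splits as ab - ba, giving 16 signed words (2^4 = 16).
Keep just the words that open with a1:
  a1a2a4a3a5 (sign -1) contributes -[[[[a1, a2], a4], a3], a5]
  a1a2a4a5a3 (sign +1) contributes +[[[[a1, a2], a4], a5], a3]
  a1a4a2a3a5 (sign +1) contributes +[[[[a1, a4], a2], a3], a5]
  a1a4a2a5a3 (sign -1) contributes -[[[[a1, a4], a2], a5], a3]


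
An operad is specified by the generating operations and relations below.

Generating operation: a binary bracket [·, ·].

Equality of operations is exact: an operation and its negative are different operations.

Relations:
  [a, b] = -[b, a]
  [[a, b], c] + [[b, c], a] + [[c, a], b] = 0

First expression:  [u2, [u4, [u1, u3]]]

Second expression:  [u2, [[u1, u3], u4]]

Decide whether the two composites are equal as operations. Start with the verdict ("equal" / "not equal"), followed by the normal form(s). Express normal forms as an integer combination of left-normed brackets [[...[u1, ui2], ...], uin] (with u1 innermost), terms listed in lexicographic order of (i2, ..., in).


not equal: they reduce to [[[u1, u3], u4], u2] and -[[[u1, u3], u4], u2]
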